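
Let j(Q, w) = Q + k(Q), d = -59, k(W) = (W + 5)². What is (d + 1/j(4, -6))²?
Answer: 25140196/7225 ≈ 3479.6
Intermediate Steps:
k(W) = (5 + W)²
j(Q, w) = Q + (5 + Q)²
(d + 1/j(4, -6))² = (-59 + 1/(4 + (5 + 4)²))² = (-59 + 1/(4 + 9²))² = (-59 + 1/(4 + 81))² = (-59 + 1/85)² = (-5014/85)² = 25140196/7225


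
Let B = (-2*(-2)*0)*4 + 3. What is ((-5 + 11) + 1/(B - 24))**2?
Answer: 15625/441 ≈ 35.431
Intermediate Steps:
B = 3 (B = (4*0)*4 + 3 = 0*4 + 3 = 0 + 3 = 3)
((-5 + 11) + 1/(B - 24))**2 = ((-5 + 11) + 1/(3 - 24))**2 = (6 + 1/(-21))**2 = (6 - 1/21)**2 = (125/21)**2 = 15625/441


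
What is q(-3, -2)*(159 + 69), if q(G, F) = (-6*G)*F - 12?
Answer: -10944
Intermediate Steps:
q(G, F) = -12 - 6*F*G (q(G, F) = -6*F*G - 12 = -12 - 6*F*G)
q(-3, -2)*(159 + 69) = (-12 - 6*(-2)*(-3))*(159 + 69) = (-12 - 36)*228 = -48*228 = -10944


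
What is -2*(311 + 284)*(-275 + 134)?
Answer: 167790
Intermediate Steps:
-2*(311 + 284)*(-275 + 134) = -1190*(-141) = -2*(-83895) = 167790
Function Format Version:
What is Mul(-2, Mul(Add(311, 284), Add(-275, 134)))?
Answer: 167790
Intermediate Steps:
Mul(-2, Mul(Add(311, 284), Add(-275, 134))) = Mul(-2, Mul(595, -141)) = Mul(-2, -83895) = 167790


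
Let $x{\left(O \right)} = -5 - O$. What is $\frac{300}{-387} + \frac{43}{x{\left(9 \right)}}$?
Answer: $- \frac{6947}{1806} \approx -3.8466$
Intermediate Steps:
$\frac{300}{-387} + \frac{43}{x{\left(9 \right)}} = \frac{300}{-387} + \frac{43}{-5 - 9} = 300 \left(- \frac{1}{387}\right) + \frac{43}{-5 - 9} = - \frac{100}{129} + \frac{43}{-14} = - \frac{100}{129} + 43 \left(- \frac{1}{14}\right) = - \frac{100}{129} - \frac{43}{14} = - \frac{6947}{1806}$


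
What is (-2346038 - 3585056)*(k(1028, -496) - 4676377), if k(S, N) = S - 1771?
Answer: 27740438369280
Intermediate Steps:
k(S, N) = -1771 + S
(-2346038 - 3585056)*(k(1028, -496) - 4676377) = (-2346038 - 3585056)*((-1771 + 1028) - 4676377) = -5931094*(-743 - 4676377) = -5931094*(-4677120) = 27740438369280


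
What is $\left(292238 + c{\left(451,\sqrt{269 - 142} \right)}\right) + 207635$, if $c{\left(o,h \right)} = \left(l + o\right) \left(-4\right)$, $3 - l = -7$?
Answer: $498029$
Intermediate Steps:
$l = 10$ ($l = 3 - -7 = 3 + 7 = 10$)
$c{\left(o,h \right)} = -40 - 4 o$ ($c{\left(o,h \right)} = \left(10 + o\right) \left(-4\right) = -40 - 4 o$)
$\left(292238 + c{\left(451,\sqrt{269 - 142} \right)}\right) + 207635 = \left(292238 - 1844\right) + 207635 = 290394 + 207635 = 498029$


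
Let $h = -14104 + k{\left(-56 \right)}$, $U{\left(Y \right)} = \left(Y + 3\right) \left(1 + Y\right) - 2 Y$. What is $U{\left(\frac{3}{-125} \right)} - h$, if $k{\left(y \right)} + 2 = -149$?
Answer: $\frac{222780509}{15625} \approx 14258.0$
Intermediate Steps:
$k{\left(y \right)} = -151$ ($k{\left(y \right)} = -2 - 149 = -151$)
$U{\left(Y \right)} = - 2 Y + \left(1 + Y\right) \left(3 + Y\right)$ ($U{\left(Y \right)} = \left(3 + Y\right) \left(1 + Y\right) - 2 Y = \left(1 + Y\right) \left(3 + Y\right) - 2 Y = - 2 Y + \left(1 + Y\right) \left(3 + Y\right)$)
$h = -14255$ ($h = -14104 - 151 = -14255$)
$U{\left(\frac{3}{-125} \right)} - h = \left(3 + \left(\frac{3}{-125}\right)^{2} + 2 \frac{3}{-125}\right) - -14255 = \left(3 + \left(3 \left(- \frac{1}{125}\right)\right)^{2} + 2 \cdot 3 \left(- \frac{1}{125}\right)\right) + 14255 = \left(3 + \left(- \frac{3}{125}\right)^{2} + 2 \left(- \frac{3}{125}\right)\right) + 14255 = \left(3 + \frac{9}{15625} - \frac{6}{125}\right) + 14255 = \frac{46134}{15625} + 14255 = \frac{222780509}{15625}$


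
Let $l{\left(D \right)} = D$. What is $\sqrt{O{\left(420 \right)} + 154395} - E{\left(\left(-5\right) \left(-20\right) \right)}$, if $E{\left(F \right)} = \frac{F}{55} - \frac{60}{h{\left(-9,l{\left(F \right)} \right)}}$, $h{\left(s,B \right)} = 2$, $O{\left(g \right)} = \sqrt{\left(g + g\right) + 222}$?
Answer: $\frac{310}{11} + \sqrt{154395 + 3 \sqrt{118}} \approx 421.15$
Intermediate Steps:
$O{\left(g \right)} = \sqrt{222 + 2 g}$ ($O{\left(g \right)} = \sqrt{2 g + 222} = \sqrt{222 + 2 g}$)
$E{\left(F \right)} = -30 + \frac{F}{55}$ ($E{\left(F \right)} = \frac{F}{55} - \frac{60}{2} = F \frac{1}{55} - 30 = \frac{F}{55} - 30 = -30 + \frac{F}{55}$)
$\sqrt{O{\left(420 \right)} + 154395} - E{\left(\left(-5\right) \left(-20\right) \right)} = \sqrt{\sqrt{222 + 2 \cdot 420} + 154395} - \left(-30 + \frac{\left(-5\right) \left(-20\right)}{55}\right) = \sqrt{\sqrt{222 + 840} + 154395} - \left(-30 + \frac{1}{55} \cdot 100\right) = \sqrt{\sqrt{1062} + 154395} - \left(-30 + \frac{20}{11}\right) = \sqrt{3 \sqrt{118} + 154395} - - \frac{310}{11} = \sqrt{154395 + 3 \sqrt{118}} + \frac{310}{11} = \frac{310}{11} + \sqrt{154395 + 3 \sqrt{118}}$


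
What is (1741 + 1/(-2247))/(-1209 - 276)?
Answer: -3912026/3336795 ≈ -1.1724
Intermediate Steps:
(1741 + 1/(-2247))/(-1209 - 276) = (1741 - 1/2247)/(-1485) = (3912026/2247)*(-1/1485) = -3912026/3336795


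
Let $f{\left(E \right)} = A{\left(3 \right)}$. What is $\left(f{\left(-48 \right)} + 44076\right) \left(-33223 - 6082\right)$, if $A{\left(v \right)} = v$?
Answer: $-1732525095$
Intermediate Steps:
$f{\left(E \right)} = 3$
$\left(f{\left(-48 \right)} + 44076\right) \left(-33223 - 6082\right) = \left(3 + 44076\right) \left(-33223 - 6082\right) = 44079 \left(-39305\right) = -1732525095$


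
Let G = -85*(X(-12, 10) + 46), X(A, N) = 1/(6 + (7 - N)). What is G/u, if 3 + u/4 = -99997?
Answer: 2363/240000 ≈ 0.0098458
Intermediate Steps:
u = -400000 (u = -12 + 4*(-99997) = -12 - 399988 = -400000)
X(A, N) = 1/(13 - N)
G = -11815/3 (G = -85*(-1/(-13 + 10) + 46) = -85*(-1/(-3) + 46) = -85*(-1*(-1/3) + 46) = -85*(1/3 + 46) = -85*139/3 = -11815/3 ≈ -3938.3)
G/u = -11815/3/(-400000) = -11815/3*(-1/400000) = 2363/240000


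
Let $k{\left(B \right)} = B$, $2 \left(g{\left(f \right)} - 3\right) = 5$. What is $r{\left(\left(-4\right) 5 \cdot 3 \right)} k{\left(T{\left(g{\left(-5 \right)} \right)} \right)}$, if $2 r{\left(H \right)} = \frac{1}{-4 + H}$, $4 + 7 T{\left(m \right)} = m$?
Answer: $- \frac{3}{1792} \approx -0.0016741$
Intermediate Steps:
$g{\left(f \right)} = \frac{11}{2}$ ($g{\left(f \right)} = 3 + \frac{1}{2} \cdot 5 = 3 + \frac{5}{2} = \frac{11}{2}$)
$T{\left(m \right)} = - \frac{4}{7} + \frac{m}{7}$
$r{\left(H \right)} = \frac{1}{2 \left(-4 + H\right)}$
$r{\left(\left(-4\right) 5 \cdot 3 \right)} k{\left(T{\left(g{\left(-5 \right)} \right)} \right)} = \frac{1}{2 \left(-4 + \left(-4\right) 5 \cdot 3\right)} \left(- \frac{4}{7} + \frac{1}{7} \cdot \frac{11}{2}\right) = \frac{1}{2 \left(-4 - 60\right)} \left(- \frac{4}{7} + \frac{11}{14}\right) = \frac{1}{2 \left(-4 - 60\right)} \frac{3}{14} = \frac{1}{2 \left(-64\right)} \frac{3}{14} = \frac{1}{2} \left(- \frac{1}{64}\right) \frac{3}{14} = \left(- \frac{1}{128}\right) \frac{3}{14} = - \frac{3}{1792}$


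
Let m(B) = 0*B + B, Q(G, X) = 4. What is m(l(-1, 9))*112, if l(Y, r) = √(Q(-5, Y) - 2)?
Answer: 112*√2 ≈ 158.39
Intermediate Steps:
l(Y, r) = √2 (l(Y, r) = √(4 - 2) = √2)
m(B) = B (m(B) = 0 + B = B)
m(l(-1, 9))*112 = √2*112 = 112*√2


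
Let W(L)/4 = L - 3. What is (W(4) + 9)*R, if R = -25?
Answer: -325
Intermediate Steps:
W(L) = -12 + 4*L (W(L) = 4*(L - 3) = 4*(-3 + L) = -12 + 4*L)
(W(4) + 9)*R = ((-12 + 4*4) + 9)*(-25) = ((-12 + 16) + 9)*(-25) = (4 + 9)*(-25) = 13*(-25) = -325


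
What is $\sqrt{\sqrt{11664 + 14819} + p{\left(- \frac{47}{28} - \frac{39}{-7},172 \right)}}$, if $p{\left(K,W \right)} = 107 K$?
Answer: $\frac{\sqrt{81641 + 196 \sqrt{26483}}}{14} \approx 24.068$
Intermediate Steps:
$\sqrt{\sqrt{11664 + 14819} + p{\left(- \frac{47}{28} - \frac{39}{-7},172 \right)}} = \sqrt{\sqrt{11664 + 14819} + 107 \left(- \frac{47}{28} - \frac{39}{-7}\right)} = \sqrt{\sqrt{26483} + 107 \left(\left(-47\right) \frac{1}{28} - - \frac{39}{7}\right)} = \sqrt{\sqrt{26483} + 107 \left(- \frac{47}{28} + \frac{39}{7}\right)} = \sqrt{\sqrt{26483} + 107 \cdot \frac{109}{28}} = \sqrt{\sqrt{26483} + \frac{11663}{28}} = \sqrt{\frac{11663}{28} + \sqrt{26483}}$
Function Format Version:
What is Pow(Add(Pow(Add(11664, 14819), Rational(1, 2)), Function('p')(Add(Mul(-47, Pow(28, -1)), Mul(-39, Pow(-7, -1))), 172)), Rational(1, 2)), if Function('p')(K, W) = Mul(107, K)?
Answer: Mul(Rational(1, 14), Pow(Add(81641, Mul(196, Pow(26483, Rational(1, 2)))), Rational(1, 2))) ≈ 24.068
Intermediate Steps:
Pow(Add(Pow(Add(11664, 14819), Rational(1, 2)), Function('p')(Add(Mul(-47, Pow(28, -1)), Mul(-39, Pow(-7, -1))), 172)), Rational(1, 2)) = Pow(Add(Pow(Add(11664, 14819), Rational(1, 2)), Mul(107, Add(Mul(-47, Pow(28, -1)), Mul(-39, Pow(-7, -1))))), Rational(1, 2)) = Pow(Add(Pow(26483, Rational(1, 2)), Mul(107, Add(Mul(-47, Rational(1, 28)), Mul(-39, Rational(-1, 7))))), Rational(1, 2)) = Pow(Add(Pow(26483, Rational(1, 2)), Mul(107, Add(Rational(-47, 28), Rational(39, 7)))), Rational(1, 2)) = Pow(Add(Pow(26483, Rational(1, 2)), Mul(107, Rational(109, 28))), Rational(1, 2)) = Pow(Add(Pow(26483, Rational(1, 2)), Rational(11663, 28)), Rational(1, 2)) = Pow(Add(Rational(11663, 28), Pow(26483, Rational(1, 2))), Rational(1, 2))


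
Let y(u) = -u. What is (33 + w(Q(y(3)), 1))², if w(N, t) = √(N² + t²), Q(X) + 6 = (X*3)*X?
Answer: (33 + √442)² ≈ 2918.6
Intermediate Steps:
Q(X) = -6 + 3*X² (Q(X) = -6 + (X*3)*X = -6 + (3*X)*X = -6 + 3*X²)
(33 + w(Q(y(3)), 1))² = (33 + √((-6 + 3*(-1*3)²)² + 1²))² = (33 + √((-6 + 3*(-3)²)² + 1))² = (33 + √((-6 + 3*9)² + 1))² = (33 + √((-6 + 27)² + 1))² = (33 + √(21² + 1))² = (33 + √(441 + 1))² = (33 + √442)²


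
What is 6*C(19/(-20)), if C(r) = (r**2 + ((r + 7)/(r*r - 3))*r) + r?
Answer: 2710977/167800 ≈ 16.156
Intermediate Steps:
C(r) = r + r**2 + r*(7 + r)/(-3 + r**2) (C(r) = (r**2 + ((7 + r)/(r**2 - 3))*r) + r = (r**2 + ((7 + r)/(-3 + r**2))*r) + r = (r**2 + r*(7 + r)/(-3 + r**2)) + r = r + r**2 + r*(7 + r)/(-3 + r**2))
6*C(19/(-20)) = 6*((19/(-20))*(4 + (19/(-20))**2 + (19/(-20))**3 - 38/(-20))/(-3 + (19/(-20))**2)) = 6*((19*(-1/20))*(4 + (19*(-1/20))**2 + (19*(-1/20))**3 - 38*(-1)/20)/(-3 + (19*(-1/20))**2)) = 6*(-19*(4 + (-19/20)**2 + (-19/20)**3 - 2*(-19/20))/(20*(-3 + (-19/20)**2))) = 6*(-19*(4 + 361/400 - 6859/8000 + 19/10)/(20*(-3 + 361/400))) = 6*(-19/20*47561/8000/(-839/400)) = 6*(-19/20*(-400/839)*47561/8000) = 6*(903659/335600) = 2710977/167800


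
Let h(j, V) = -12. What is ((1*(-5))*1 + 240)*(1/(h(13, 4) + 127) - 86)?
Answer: -464783/23 ≈ -20208.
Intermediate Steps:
((1*(-5))*1 + 240)*(1/(h(13, 4) + 127) - 86) = ((1*(-5))*1 + 240)*(1/(-12 + 127) - 86) = (-5*1 + 240)*(1/115 - 86) = (-5 + 240)*(1/115 - 86) = 235*(-9889/115) = -464783/23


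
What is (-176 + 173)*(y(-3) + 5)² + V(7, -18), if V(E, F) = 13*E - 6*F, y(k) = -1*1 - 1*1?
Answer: 172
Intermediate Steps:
y(k) = -2 (y(k) = -1 - 1 = -2)
V(E, F) = -6*F + 13*E
(-176 + 173)*(y(-3) + 5)² + V(7, -18) = (-176 + 173)*(-2 + 5)² + (-6*(-18) + 13*7) = -3*3² + (108 + 91) = -3*9 + 199 = -27 + 199 = 172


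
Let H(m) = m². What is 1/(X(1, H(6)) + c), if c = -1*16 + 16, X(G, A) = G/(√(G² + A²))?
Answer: √1297 ≈ 36.014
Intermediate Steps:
X(G, A) = G/√(A² + G²) (X(G, A) = G/(√(A² + G²)) = G/√(A² + G²))
c = 0 (c = -16 + 16 = 0)
1/(X(1, H(6)) + c) = 1/(1/√((6²)² + 1²) + 0) = 1/(1/√(36² + 1) + 0) = 1/(1/√(1296 + 1) + 0) = 1/(1/√1297 + 0) = 1/(1*(√1297/1297) + 0) = 1/(√1297/1297 + 0) = 1/(√1297/1297) = √1297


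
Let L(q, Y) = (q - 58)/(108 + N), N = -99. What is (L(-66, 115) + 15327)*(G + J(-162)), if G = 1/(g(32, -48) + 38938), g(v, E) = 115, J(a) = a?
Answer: -871923618115/351477 ≈ -2.4807e+6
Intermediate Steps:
L(q, Y) = -58/9 + q/9 (L(q, Y) = (q - 58)/(108 - 99) = (-58 + q)/9 = (-58 + q)*(1/9) = -58/9 + q/9)
G = 1/39053 (G = 1/(115 + 38938) = 1/39053 ≈ 2.5606e-5)
(L(-66, 115) + 15327)*(G + J(-162)) = ((-58/9 + (1/9)*(-66)) + 15327)*(1/39053 - 162) = ((-58/9 - 22/3) + 15327)*(-6326585/39053) = (-124/9 + 15327)*(-6326585/39053) = (137819/9)*(-6326585/39053) = -871923618115/351477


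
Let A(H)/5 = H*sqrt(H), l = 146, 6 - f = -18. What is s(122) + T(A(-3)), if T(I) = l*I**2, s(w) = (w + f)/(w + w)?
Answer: -12023027/122 ≈ -98549.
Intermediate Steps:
f = 24 (f = 6 - 1*(-18) = 6 + 18 = 24)
A(H) = 5*H**(3/2) (A(H) = 5*(H*sqrt(H)) = 5*H**(3/2))
s(w) = (24 + w)/(2*w) (s(w) = (w + 24)/(w + w) = (24 + w)/((2*w)) = (24 + w)*(1/(2*w)) = (24 + w)/(2*w))
T(I) = 146*I**2
s(122) + T(A(-3)) = (1/2)*(24 + 122)/122 + 146*(5*(-3)**(3/2))**2 = (1/2)*(1/122)*146 + 146*(5*(-3*I*sqrt(3)))**2 = 73/122 + 146*(-15*I*sqrt(3))**2 = 73/122 + 146*(-675) = 73/122 - 98550 = -12023027/122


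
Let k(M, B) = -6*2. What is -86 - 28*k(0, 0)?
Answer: 250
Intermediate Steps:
k(M, B) = -12
-86 - 28*k(0, 0) = -86 - 28*(-12) = -86 + 336 = 250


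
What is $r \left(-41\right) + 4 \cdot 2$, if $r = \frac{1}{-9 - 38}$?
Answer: $\frac{417}{47} \approx 8.8723$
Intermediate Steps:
$r = - \frac{1}{47}$ ($r = \frac{1}{-47} = - \frac{1}{47} \approx -0.021277$)
$r \left(-41\right) + 4 \cdot 2 = \left(- \frac{1}{47}\right) \left(-41\right) + 4 \cdot 2 = \frac{41}{47} + 8 = \frac{417}{47}$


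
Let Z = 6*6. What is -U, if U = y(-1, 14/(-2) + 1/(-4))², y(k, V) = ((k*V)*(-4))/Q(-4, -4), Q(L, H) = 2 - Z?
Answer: -841/1156 ≈ -0.72751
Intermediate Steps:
Z = 36
Q(L, H) = -34 (Q(L, H) = 2 - 1*36 = 2 - 36 = -34)
y(k, V) = 2*V*k/17 (y(k, V) = ((k*V)*(-4))/(-34) = ((V*k)*(-4))*(-1/34) = -4*V*k*(-1/34) = 2*V*k/17)
U = 841/1156 (U = ((2/17)*(14/(-2) + 1/(-4))*(-1))² = ((2/17)*(14*(-½) + 1*(-¼))*(-1))² = ((2/17)*(-7 - ¼)*(-1))² = ((2/17)*(-29/4)*(-1))² = (29/34)² = 841/1156 ≈ 0.72751)
-U = -1*841/1156 = -841/1156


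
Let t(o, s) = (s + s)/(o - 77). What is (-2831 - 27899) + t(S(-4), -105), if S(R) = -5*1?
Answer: -1259825/41 ≈ -30727.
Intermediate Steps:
S(R) = -5
t(o, s) = 2*s/(-77 + o) (t(o, s) = (2*s)/(-77 + o) = 2*s/(-77 + o))
(-2831 - 27899) + t(S(-4), -105) = (-2831 - 27899) + 2*(-105)/(-77 - 5) = -30730 + 2*(-105)/(-82) = -30730 + 2*(-105)*(-1/82) = -30730 + 105/41 = -1259825/41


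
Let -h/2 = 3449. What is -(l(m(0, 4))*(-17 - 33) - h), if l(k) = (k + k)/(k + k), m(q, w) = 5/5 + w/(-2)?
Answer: -6848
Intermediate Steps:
h = -6898 (h = -2*3449 = -6898)
m(q, w) = 1 - w/2 (m(q, w) = 5*(1/5) + w*(-1/2) = 1 - w/2)
l(k) = 1 (l(k) = (2*k)/((2*k)) = (2*k)*(1/(2*k)) = 1)
-(l(m(0, 4))*(-17 - 33) - h) = -(1*(-17 - 33) - 1*(-6898)) = -(1*(-50) + 6898) = -(-50 + 6898) = -1*6848 = -6848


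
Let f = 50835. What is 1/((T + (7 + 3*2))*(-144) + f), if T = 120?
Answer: 1/31683 ≈ 3.1563e-5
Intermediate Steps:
1/((T + (7 + 3*2))*(-144) + f) = 1/((120 + (7 + 3*2))*(-144) + 50835) = 1/((120 + (7 + 6))*(-144) + 50835) = 1/((120 + 13)*(-144) + 50835) = 1/(133*(-144) + 50835) = 1/(-19152 + 50835) = 1/31683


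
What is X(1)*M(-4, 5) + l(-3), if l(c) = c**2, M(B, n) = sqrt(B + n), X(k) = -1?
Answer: 8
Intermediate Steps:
X(1)*M(-4, 5) + l(-3) = -sqrt(-4 + 5) + (-3)**2 = -sqrt(1) + 9 = -1*1 + 9 = -1 + 9 = 8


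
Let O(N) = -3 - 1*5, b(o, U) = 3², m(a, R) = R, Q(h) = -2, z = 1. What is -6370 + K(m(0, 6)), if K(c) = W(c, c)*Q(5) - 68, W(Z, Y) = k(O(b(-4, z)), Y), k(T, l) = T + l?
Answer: -6434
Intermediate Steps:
b(o, U) = 9
O(N) = -8 (O(N) = -3 - 5 = -8)
W(Z, Y) = -8 + Y
K(c) = -52 - 2*c (K(c) = (-8 + c)*(-2) - 68 = (16 - 2*c) - 68 = -52 - 2*c)
-6370 + K(m(0, 6)) = -6370 + (-52 - 2*6) = -6370 + (-52 - 12) = -6370 - 64 = -6434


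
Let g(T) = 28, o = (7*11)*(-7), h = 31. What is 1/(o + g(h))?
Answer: -1/511 ≈ -0.0019569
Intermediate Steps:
o = -539 (o = 77*(-7) = -539)
1/(o + g(h)) = 1/(-539 + 28) = 1/(-511) = -1/511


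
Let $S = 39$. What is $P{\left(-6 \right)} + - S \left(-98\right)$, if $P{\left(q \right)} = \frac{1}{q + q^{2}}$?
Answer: $\frac{114661}{30} \approx 3822.0$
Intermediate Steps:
$P{\left(-6 \right)} + - S \left(-98\right) = \frac{1}{\left(-6\right) \left(1 - 6\right)} + \left(-1\right) 39 \left(-98\right) = - \frac{1}{6 \left(-5\right)} - -3822 = \left(- \frac{1}{6}\right) \left(- \frac{1}{5}\right) + 3822 = \frac{1}{30} + 3822 = \frac{114661}{30}$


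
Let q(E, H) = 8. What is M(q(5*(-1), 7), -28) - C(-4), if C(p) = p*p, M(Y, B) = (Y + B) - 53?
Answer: -89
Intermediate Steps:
M(Y, B) = -53 + B + Y (M(Y, B) = (B + Y) - 53 = -53 + B + Y)
C(p) = p**2
M(q(5*(-1), 7), -28) - C(-4) = (-53 - 28 + 8) - 1*(-4)**2 = -73 - 1*16 = -73 - 16 = -89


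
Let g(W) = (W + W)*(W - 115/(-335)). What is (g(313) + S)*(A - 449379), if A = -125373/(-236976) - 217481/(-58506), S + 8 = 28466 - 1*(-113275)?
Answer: -23507533121567679162775/154820449392 ≈ -1.5184e+11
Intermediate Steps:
g(W) = 2*W*(23/67 + W) (g(W) = (2*W)*(W - 115*(-1/335)) = (2*W)*(W + 23/67) = (2*W)*(23/67 + W) = 2*W*(23/67 + W))
S = 141733 (S = -8 + (28466 - 1*(-113275)) = -8 + (28466 + 113275) = -8 + 141741 = 141733)
A = 9812141699/2310752976 (A = -125373*(-1/236976) - 217481*(-1/58506) = 41791/78992 + 217481/58506 = 9812141699/2310752976 ≈ 4.2463)
(g(313) + S)*(A - 449379) = ((2/67)*313*(23 + 67*313) + 141733)*(9812141699/2310752976 - 449379) = ((2/67)*313*(23 + 20971) + 141733)*(-1038394049460205/2310752976) = ((2/67)*313*20994 + 141733)*(-1038394049460205/2310752976) = (13142244/67 + 141733)*(-1038394049460205/2310752976) = (22638355/67)*(-1038394049460205/2310752976) = -23507533121567679162775/154820449392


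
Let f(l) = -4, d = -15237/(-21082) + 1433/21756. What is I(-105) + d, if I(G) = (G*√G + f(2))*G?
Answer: 96499451659/229329996 + 11025*I*√105 ≈ 420.79 + 1.1297e+5*I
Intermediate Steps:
d = 180853339/229329996 (d = -15237*(-1/21082) + 1433*(1/21756) = 15237/21082 + 1433/21756 = 180853339/229329996 ≈ 0.78862)
I(G) = G*(-4 + G^(3/2)) (I(G) = (G*√G - 4)*G = (G^(3/2) - 4)*G = (-4 + G^(3/2))*G = G*(-4 + G^(3/2)))
I(-105) + d = ((-105)^(5/2) - 4*(-105)) + 180853339/229329996 = (11025*I*√105 + 420) + 180853339/229329996 = (420 + 11025*I*√105) + 180853339/229329996 = 96499451659/229329996 + 11025*I*√105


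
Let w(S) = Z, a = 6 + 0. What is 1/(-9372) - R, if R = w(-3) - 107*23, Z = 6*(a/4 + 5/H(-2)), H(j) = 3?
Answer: 22886423/9372 ≈ 2442.0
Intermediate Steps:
a = 6
Z = 19 (Z = 6*(6/4 + 5/3) = 6*(6*(¼) + 5*(⅓)) = 6*(3/2 + 5/3) = 6*(19/6) = 19)
w(S) = 19
R = -2442 (R = 19 - 107*23 = 19 - 2461 = -2442)
1/(-9372) - R = 1/(-9372) - 1*(-2442) = -1/9372 + 2442 = 22886423/9372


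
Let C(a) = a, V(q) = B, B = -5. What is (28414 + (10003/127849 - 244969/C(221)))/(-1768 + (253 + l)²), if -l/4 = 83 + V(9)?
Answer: 257170065796/16133393159 ≈ 15.940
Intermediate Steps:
V(q) = -5
l = -312 (l = -4*(83 - 5) = -4*78 = -312)
(28414 + (10003/127849 - 244969/C(221)))/(-1768 + (253 + l)²) = (28414 + (10003/127849 - 244969/221))/(-1768 + (253 - 312)²) = (28414 + (10003*(1/127849) - 244969*1/221))/(-1768 + (-59)²) = (28414 + (10003/127849 - 244969/221))/(-1768 + 3481) = (28414 - 31316831018/28254629)/1713 = (771510197388/28254629)*(1/1713) = 257170065796/16133393159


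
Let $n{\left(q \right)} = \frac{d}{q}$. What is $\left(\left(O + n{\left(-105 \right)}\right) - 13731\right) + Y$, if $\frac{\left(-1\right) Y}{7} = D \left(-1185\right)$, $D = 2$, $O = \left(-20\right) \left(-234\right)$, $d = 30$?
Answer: $\frac{52771}{7} \approx 7538.7$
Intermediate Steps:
$O = 4680$
$n{\left(q \right)} = \frac{30}{q}$
$Y = 16590$ ($Y = - 7 \cdot 2 \left(-1185\right) = \left(-7\right) \left(-2370\right) = 16590$)
$\left(\left(O + n{\left(-105 \right)}\right) - 13731\right) + Y = \left(\left(4680 + \frac{30}{-105}\right) - 13731\right) + 16590 = \left(\left(4680 + 30 \left(- \frac{1}{105}\right)\right) - 13731\right) + 16590 = \left(\left(4680 - \frac{2}{7}\right) - 13731\right) + 16590 = \left(\frac{32758}{7} - 13731\right) + 16590 = - \frac{63359}{7} + 16590 = \frac{52771}{7}$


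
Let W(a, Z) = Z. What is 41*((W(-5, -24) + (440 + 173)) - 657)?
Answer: -2788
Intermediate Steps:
41*((W(-5, -24) + (440 + 173)) - 657) = 41*((-24 + (440 + 173)) - 657) = 41*((-24 + 613) - 657) = 41*(589 - 657) = 41*(-68) = -2788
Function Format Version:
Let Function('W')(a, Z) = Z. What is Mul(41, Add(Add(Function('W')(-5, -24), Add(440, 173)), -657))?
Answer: -2788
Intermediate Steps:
Mul(41, Add(Add(Function('W')(-5, -24), Add(440, 173)), -657)) = Mul(41, Add(Add(-24, Add(440, 173)), -657)) = Mul(41, Add(Add(-24, 613), -657)) = Mul(41, Add(589, -657)) = Mul(41, -68) = -2788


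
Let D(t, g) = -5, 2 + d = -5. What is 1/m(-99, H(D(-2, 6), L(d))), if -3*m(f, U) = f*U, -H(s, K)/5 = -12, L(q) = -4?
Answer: 1/1980 ≈ 0.00050505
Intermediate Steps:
d = -7 (d = -2 - 5 = -7)
H(s, K) = 60 (H(s, K) = -5*(-12) = 60)
m(f, U) = -U*f/3 (m(f, U) = -f*U/3 = -U*f/3)
1/m(-99, H(D(-2, 6), L(d))) = 1/(-⅓*60*(-99)) = 1/1980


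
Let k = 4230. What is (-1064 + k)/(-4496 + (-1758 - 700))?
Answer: -1583/3477 ≈ -0.45528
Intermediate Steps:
(-1064 + k)/(-4496 + (-1758 - 700)) = (-1064 + 4230)/(-4496 + (-1758 - 700)) = 3166/(-4496 - 2458) = 3166/(-6954) = 3166*(-1/6954) = -1583/3477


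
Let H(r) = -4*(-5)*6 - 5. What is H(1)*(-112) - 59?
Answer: -12939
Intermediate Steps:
H(r) = 115 (H(r) = 20*6 - 5 = 120 - 5 = 115)
H(1)*(-112) - 59 = 115*(-112) - 59 = -12880 - 59 = -12939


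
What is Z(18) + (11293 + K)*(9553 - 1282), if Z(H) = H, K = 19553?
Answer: 255127284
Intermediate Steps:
Z(18) + (11293 + K)*(9553 - 1282) = 18 + (11293 + 19553)*(9553 - 1282) = 18 + 30846*8271 = 18 + 255127266 = 255127284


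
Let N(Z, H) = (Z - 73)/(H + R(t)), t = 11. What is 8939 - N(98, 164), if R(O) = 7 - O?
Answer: 286043/32 ≈ 8938.8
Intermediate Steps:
N(Z, H) = (-73 + Z)/(-4 + H) (N(Z, H) = (Z - 73)/(H + (7 - 1*11)) = (-73 + Z)/(H + (7 - 11)) = (-73 + Z)/(H - 4) = (-73 + Z)/(-4 + H))
8939 - N(98, 164) = 8939 - (-73 + 98)/(-4 + 164) = 8939 - 25/160 = 8939 - 1*5/32 = 8939 - 5/32 = 286043/32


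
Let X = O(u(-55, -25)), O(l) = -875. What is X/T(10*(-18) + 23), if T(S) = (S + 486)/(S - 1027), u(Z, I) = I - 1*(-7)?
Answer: 148000/47 ≈ 3148.9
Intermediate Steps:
u(Z, I) = 7 + I (u(Z, I) = I + 7 = 7 + I)
T(S) = (486 + S)/(-1027 + S)
X = -875
X/T(10*(-18) + 23) = -875*(-1027 + (10*(-18) + 23))/(486 + (10*(-18) + 23)) = -875*(-1027 + (-180 + 23))/(486 + (-180 + 23)) = -875*(-1027 - 157)/(486 - 157) = -875/(329/(-1184)) = -875/((-1/1184*329)) = -875/(-329/1184) = -875*(-1184/329) = 148000/47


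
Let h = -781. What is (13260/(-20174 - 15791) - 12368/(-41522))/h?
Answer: 10576660/116629754813 ≈ 9.0686e-5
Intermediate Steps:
(13260/(-20174 - 15791) - 12368/(-41522))/h = (13260/(-20174 - 15791) - 12368/(-41522))/(-781) = (13260/(-35965) - 12368*(-1/41522))*(-1/781) = (13260*(-1/35965) + 6184/20761)*(-1/781) = (-2652/7193 + 6184/20761)*(-1/781) = -10576660/149333873*(-1/781) = 10576660/116629754813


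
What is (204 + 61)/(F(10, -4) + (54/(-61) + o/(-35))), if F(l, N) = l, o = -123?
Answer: 565775/26963 ≈ 20.983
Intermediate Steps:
(204 + 61)/(F(10, -4) + (54/(-61) + o/(-35))) = (204 + 61)/(10 + (54/(-61) - 123/(-35))) = 265/(10 + (54*(-1/61) - 123*(-1/35))) = 265/(10 + (-54/61 + 123/35)) = 265/(10 + 5613/2135) = 265/(26963/2135) = 265*(2135/26963) = 565775/26963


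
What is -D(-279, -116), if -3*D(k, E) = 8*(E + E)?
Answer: -1856/3 ≈ -618.67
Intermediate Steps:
D(k, E) = -16*E/3 (D(k, E) = -8*(E + E)/3 = -8*2*E/3 = -16*E/3)
-D(-279, -116) = -(-16)*(-116)/3 = -1*1856/3 = -1856/3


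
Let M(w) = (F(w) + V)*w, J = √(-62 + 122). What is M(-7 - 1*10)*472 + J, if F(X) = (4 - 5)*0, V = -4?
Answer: 32096 + 2*√15 ≈ 32104.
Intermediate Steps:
F(X) = 0 (F(X) = -1*0 = 0)
J = 2*√15 (J = √60 = 2*√15 ≈ 7.7460)
M(w) = -4*w (M(w) = (0 - 4)*w = -4*w)
M(-7 - 1*10)*472 + J = -4*(-7 - 1*10)*472 + 2*√15 = -4*(-7 - 10)*472 + 2*√15 = -4*(-17)*472 + 2*√15 = 68*472 + 2*√15 = 32096 + 2*√15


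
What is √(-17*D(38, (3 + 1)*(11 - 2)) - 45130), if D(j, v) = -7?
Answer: I*√45011 ≈ 212.16*I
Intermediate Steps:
√(-17*D(38, (3 + 1)*(11 - 2)) - 45130) = √(-17*(-7) - 45130) = √(119 - 45130) = √(-45011) = I*√45011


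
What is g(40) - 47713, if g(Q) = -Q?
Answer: -47753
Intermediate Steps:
g(40) - 47713 = -1*40 - 47713 = -40 - 47713 = -47753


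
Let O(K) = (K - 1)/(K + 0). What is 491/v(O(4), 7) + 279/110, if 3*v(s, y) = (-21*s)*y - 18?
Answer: -168331/18810 ≈ -8.9490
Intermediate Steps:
O(K) = (-1 + K)/K
v(s, y) = -6 - 7*s*y (v(s, y) = ((-21*s)*y - 18)/3 = (-21*s*y - 18)/3 = (-18 - 21*s*y)/3 = -6 - 7*s*y)
491/v(O(4), 7) + 279/110 = 491/(-6 - 7*(-1 + 4)/4*7) + 279/110 = 491/(-6 - 7*(¼)*3*7) + 279*(1/110) = 491/(-6 - 7*¾*7) + 279/110 = 491/(-6 - 147/4) + 279/110 = 491/(-171/4) + 279/110 = 491*(-4/171) + 279/110 = -1964/171 + 279/110 = -168331/18810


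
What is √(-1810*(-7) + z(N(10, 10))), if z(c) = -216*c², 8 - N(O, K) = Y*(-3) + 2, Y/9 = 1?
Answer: I*√222554 ≈ 471.76*I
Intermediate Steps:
Y = 9 (Y = 9*1 = 9)
N(O, K) = 33 (N(O, K) = 8 - (9*(-3) + 2) = 8 - (-27 + 2) = 8 - 1*(-25) = 8 + 25 = 33)
√(-1810*(-7) + z(N(10, 10))) = √(-1810*(-7) - 216*33²) = √(12670 - 216*1089) = √(12670 - 235224) = √(-222554) = I*√222554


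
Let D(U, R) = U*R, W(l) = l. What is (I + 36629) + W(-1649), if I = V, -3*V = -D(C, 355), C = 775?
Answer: 380065/3 ≈ 1.2669e+5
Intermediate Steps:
D(U, R) = R*U
V = 275125/3 (V = -(-1)*355*775/3 = -(-1)*275125/3 = -1/3*(-275125) = 275125/3 ≈ 91708.)
I = 275125/3 ≈ 91708.
(I + 36629) + W(-1649) = (275125/3 + 36629) - 1649 = 385012/3 - 1649 = 380065/3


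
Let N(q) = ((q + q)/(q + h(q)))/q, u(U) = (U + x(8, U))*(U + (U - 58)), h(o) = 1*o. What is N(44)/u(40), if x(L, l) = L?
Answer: 1/46464 ≈ 2.1522e-5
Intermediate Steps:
h(o) = o
u(U) = (-58 + 2*U)*(8 + U) (u(U) = (U + 8)*(U + (U - 58)) = (8 + U)*(U + (-58 + U)) = (8 + U)*(-58 + 2*U) = (-58 + 2*U)*(8 + U))
N(q) = 1/q (N(q) = ((q + q)/(q + q))/q = ((2*q)/((2*q)))/q = ((2*q)*(1/(2*q)))/q = 1/q)
N(44)/u(40) = 1/(44*(-464 - 42*40 + 2*40²)) = 1/(44*(-464 - 1680 + 2*1600)) = 1/(44*(-464 - 1680 + 3200)) = (1/44)/1056 = (1/44)*(1/1056) = 1/46464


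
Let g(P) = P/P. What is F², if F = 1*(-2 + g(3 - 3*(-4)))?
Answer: 1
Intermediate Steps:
g(P) = 1
F = -1 (F = 1*(-2 + 1) = 1*(-1) = -1)
F² = (-1)² = 1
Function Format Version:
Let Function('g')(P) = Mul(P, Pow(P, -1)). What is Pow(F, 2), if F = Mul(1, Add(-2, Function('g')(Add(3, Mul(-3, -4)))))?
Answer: 1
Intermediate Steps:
Function('g')(P) = 1
F = -1 (F = Mul(1, Add(-2, 1)) = Mul(1, -1) = -1)
Pow(F, 2) = Pow(-1, 2) = 1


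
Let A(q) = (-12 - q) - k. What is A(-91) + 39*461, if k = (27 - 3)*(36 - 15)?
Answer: 17554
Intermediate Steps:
k = 504 (k = 24*21 = 504)
A(q) = -516 - q (A(q) = (-12 - q) - 1*504 = (-12 - q) - 504 = -516 - q)
A(-91) + 39*461 = (-516 - 1*(-91)) + 39*461 = (-516 + 91) + 17979 = -425 + 17979 = 17554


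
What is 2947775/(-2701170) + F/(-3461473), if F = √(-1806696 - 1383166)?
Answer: -589555/540234 - I*√3189862/3461473 ≈ -1.0913 - 0.00051597*I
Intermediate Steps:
F = I*√3189862 (F = √(-3189862) = I*√3189862 ≈ 1786.0*I)
2947775/(-2701170) + F/(-3461473) = 2947775/(-2701170) + (I*√3189862)/(-3461473) = 2947775*(-1/2701170) + (I*√3189862)*(-1/3461473) = -589555/540234 - I*√3189862/3461473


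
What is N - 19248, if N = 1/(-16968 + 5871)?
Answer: -213595057/11097 ≈ -19248.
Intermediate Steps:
N = -1/11097 (N = 1/(-11097) = -1/11097 ≈ -9.0114e-5)
N - 19248 = -1/11097 - 19248 = -213595057/11097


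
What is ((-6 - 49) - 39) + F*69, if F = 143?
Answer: 9773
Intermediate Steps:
((-6 - 49) - 39) + F*69 = ((-6 - 49) - 39) + 143*69 = (-55 - 39) + 9867 = -94 + 9867 = 9773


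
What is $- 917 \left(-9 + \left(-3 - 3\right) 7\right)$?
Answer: $46767$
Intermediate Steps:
$- 917 \left(-9 + \left(-3 - 3\right) 7\right) = - 917 \left(-9 - 42\right) = \left(-917\right) \left(-51\right) = 46767$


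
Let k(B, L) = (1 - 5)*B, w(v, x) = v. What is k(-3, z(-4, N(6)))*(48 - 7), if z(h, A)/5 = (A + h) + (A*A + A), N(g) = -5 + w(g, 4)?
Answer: 492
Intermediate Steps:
N(g) = -5 + g
z(h, A) = 5*h + 5*A**2 + 10*A (z(h, A) = 5*((A + h) + (A*A + A)) = 5*((A + h) + (A**2 + A)) = 5*((A + h) + (A + A**2)) = 5*(h + A**2 + 2*A) = 5*h + 5*A**2 + 10*A)
k(B, L) = -4*B
k(-3, z(-4, N(6)))*(48 - 7) = (-4*(-3))*(48 - 7) = 12*41 = 492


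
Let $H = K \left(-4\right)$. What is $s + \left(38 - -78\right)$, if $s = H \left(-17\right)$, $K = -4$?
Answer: $-156$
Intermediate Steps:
$H = 16$ ($H = \left(-4\right) \left(-4\right) = 16$)
$s = -272$ ($s = 16 \left(-17\right) = -272$)
$s + \left(38 - -78\right) = -272 + \left(38 - -78\right) = -272 + \left(38 + 78\right) = -272 + 116 = -156$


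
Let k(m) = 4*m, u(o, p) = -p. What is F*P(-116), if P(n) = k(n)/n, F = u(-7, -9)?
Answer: 36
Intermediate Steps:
F = 9 (F = -1*(-9) = 9)
P(n) = 4 (P(n) = (4*n)/n = 4)
F*P(-116) = 9*4 = 36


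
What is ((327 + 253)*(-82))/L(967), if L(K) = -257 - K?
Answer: 5945/153 ≈ 38.856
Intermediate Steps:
((327 + 253)*(-82))/L(967) = ((327 + 253)*(-82))/(-257 - 1*967) = (580*(-82))/(-257 - 967) = -47560/(-1224) = -47560*(-1/1224) = 5945/153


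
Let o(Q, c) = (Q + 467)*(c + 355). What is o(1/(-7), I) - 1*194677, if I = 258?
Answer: 640545/7 ≈ 91506.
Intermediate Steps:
o(Q, c) = (355 + c)*(467 + Q) (o(Q, c) = (467 + Q)*(355 + c) = (355 + c)*(467 + Q))
o(1/(-7), I) - 1*194677 = (165785 + 355/(-7) + 467*258 + 258/(-7)) - 1*194677 = (165785 + 355*(-⅐) + 120486 - ⅐*258) - 194677 = (165785 - 355/7 + 120486 - 258/7) - 194677 = 2003284/7 - 194677 = 640545/7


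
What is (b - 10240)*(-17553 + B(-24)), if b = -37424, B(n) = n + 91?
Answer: 833452704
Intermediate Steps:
B(n) = 91 + n
(b - 10240)*(-17553 + B(-24)) = (-37424 - 10240)*(-17553 + (91 - 24)) = -47664*(-17553 + 67) = -47664*(-17486) = 833452704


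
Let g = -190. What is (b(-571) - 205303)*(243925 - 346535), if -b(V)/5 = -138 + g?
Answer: 20897860430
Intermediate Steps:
b(V) = 1640 (b(V) = -5*(-138 - 190) = -5*(-328) = 1640)
(b(-571) - 205303)*(243925 - 346535) = (1640 - 205303)*(243925 - 346535) = -203663*(-102610) = 20897860430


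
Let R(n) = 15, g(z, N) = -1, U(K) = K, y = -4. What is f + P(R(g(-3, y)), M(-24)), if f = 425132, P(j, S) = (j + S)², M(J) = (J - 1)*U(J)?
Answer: 803357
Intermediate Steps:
M(J) = J*(-1 + J) (M(J) = (J - 1)*J = (-1 + J)*J = J*(-1 + J))
P(j, S) = (S + j)²
f + P(R(g(-3, y)), M(-24)) = 425132 + (-24*(-1 - 24) + 15)² = 425132 + (-24*(-25) + 15)² = 425132 + (600 + 15)² = 425132 + 615² = 425132 + 378225 = 803357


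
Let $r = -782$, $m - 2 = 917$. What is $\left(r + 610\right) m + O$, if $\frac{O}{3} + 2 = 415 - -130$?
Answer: $-156439$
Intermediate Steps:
$m = 919$ ($m = 2 + 917 = 919$)
$O = 1629$ ($O = -6 + 3 \left(415 - -130\right) = -6 + 3 \left(415 + 130\right) = -6 + 3 \cdot 545 = -6 + 1635 = 1629$)
$\left(r + 610\right) m + O = \left(-782 + 610\right) 919 + 1629 = \left(-172\right) 919 + 1629 = -158068 + 1629 = -156439$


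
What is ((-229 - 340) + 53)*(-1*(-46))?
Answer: -23736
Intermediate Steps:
((-229 - 340) + 53)*(-1*(-46)) = (-569 + 53)*46 = -516*46 = -23736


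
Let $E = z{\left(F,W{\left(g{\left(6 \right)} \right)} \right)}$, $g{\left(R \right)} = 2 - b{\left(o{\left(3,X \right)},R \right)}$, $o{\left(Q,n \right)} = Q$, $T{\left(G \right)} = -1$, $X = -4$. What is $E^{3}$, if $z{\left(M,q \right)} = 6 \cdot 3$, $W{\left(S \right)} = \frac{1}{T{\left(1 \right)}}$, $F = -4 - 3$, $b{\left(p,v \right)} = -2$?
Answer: $5832$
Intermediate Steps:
$g{\left(R \right)} = 4$ ($g{\left(R \right)} = 2 - -2 = 2 + 2 = 4$)
$F = -7$ ($F = -4 - 3 = -7$)
$W{\left(S \right)} = -1$ ($W{\left(S \right)} = \frac{1}{-1} = -1$)
$z{\left(M,q \right)} = 18$
$E = 18$
$E^{3} = 18^{3} = 5832$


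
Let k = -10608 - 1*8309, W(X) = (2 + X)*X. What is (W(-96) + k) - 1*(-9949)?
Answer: 56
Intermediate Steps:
W(X) = X*(2 + X)
k = -18917 (k = -10608 - 8309 = -18917)
(W(-96) + k) - 1*(-9949) = (-96*(2 - 96) - 18917) - 1*(-9949) = (-96*(-94) - 18917) + 9949 = (9024 - 18917) + 9949 = -9893 + 9949 = 56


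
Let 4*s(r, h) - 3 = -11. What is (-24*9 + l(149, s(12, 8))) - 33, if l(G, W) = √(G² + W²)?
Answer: -249 + √22205 ≈ -99.987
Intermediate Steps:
s(r, h) = -2 (s(r, h) = ¾ + (¼)*(-11) = ¾ - 11/4 = -2)
(-24*9 + l(149, s(12, 8))) - 33 = (-24*9 + √(149² + (-2)²)) - 33 = (-216 + √(22201 + 4)) - 33 = (-216 + √22205) - 33 = -249 + √22205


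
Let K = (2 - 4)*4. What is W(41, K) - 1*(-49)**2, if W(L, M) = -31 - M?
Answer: -2424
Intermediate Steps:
K = -8 (K = -2*4 = -8)
W(41, K) - 1*(-49)**2 = (-31 - 1*(-8)) - 1*(-49)**2 = (-31 + 8) - 1*2401 = -23 - 2401 = -2424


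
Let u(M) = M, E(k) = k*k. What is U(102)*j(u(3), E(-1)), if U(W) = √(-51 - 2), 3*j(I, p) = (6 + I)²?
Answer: 27*I*√53 ≈ 196.56*I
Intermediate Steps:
E(k) = k²
j(I, p) = (6 + I)²/3
U(W) = I*√53 (U(W) = √(-53) = I*√53)
U(102)*j(u(3), E(-1)) = (I*√53)*((6 + 3)²/3) = (I*√53)*((⅓)*9²) = (I*√53)*((⅓)*81) = (I*√53)*27 = 27*I*√53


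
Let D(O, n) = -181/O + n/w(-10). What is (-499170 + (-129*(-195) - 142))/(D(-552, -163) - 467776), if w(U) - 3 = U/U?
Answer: 261734664/258234665 ≈ 1.0136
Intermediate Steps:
w(U) = 4 (w(U) = 3 + U/U = 3 + 1 = 4)
D(O, n) = -181/O + n/4
(-499170 + (-129*(-195) - 142))/(D(-552, -163) - 467776) = (-499170 + (-129*(-195) - 142))/((-181/(-552) + (1/4)*(-163)) - 467776) = (-499170 + (25155 - 142))/((-181*(-1/552) - 163/4) - 467776) = (-499170 + 25013)/((181/552 - 163/4) - 467776) = -474157/(-22313/552 - 467776) = -474157/(-258234665/552) = -474157*(-552/258234665) = 261734664/258234665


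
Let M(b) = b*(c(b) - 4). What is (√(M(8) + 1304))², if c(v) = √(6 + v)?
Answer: 1272 + 8*√14 ≈ 1301.9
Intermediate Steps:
M(b) = b*(-4 + √(6 + b)) (M(b) = b*(√(6 + b) - 4) = b*(-4 + √(6 + b)))
(√(M(8) + 1304))² = (√(8*(-4 + √(6 + 8)) + 1304))² = (√(8*(-4 + √14) + 1304))² = (√((-32 + 8*√14) + 1304))² = (√(1272 + 8*√14))² = 1272 + 8*√14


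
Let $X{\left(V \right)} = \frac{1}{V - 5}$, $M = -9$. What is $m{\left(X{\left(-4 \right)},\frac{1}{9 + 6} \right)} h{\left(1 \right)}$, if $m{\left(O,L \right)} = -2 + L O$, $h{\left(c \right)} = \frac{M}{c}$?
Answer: $\frac{271}{15} \approx 18.067$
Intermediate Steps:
$h{\left(c \right)} = - \frac{9}{c}$
$X{\left(V \right)} = \frac{1}{-5 + V}$
$m{\left(X{\left(-4 \right)},\frac{1}{9 + 6} \right)} h{\left(1 \right)} = \left(-2 + \frac{1}{\left(9 + 6\right) \left(-5 - 4\right)}\right) \left(- \frac{9}{1}\right) = \left(-2 + \frac{1}{15 \left(-9\right)}\right) \left(\left(-9\right) 1\right) = \left(-2 + \frac{1}{15} \left(- \frac{1}{9}\right)\right) \left(-9\right) = \left(-2 - \frac{1}{135}\right) \left(-9\right) = \left(- \frac{271}{135}\right) \left(-9\right) = \frac{271}{15}$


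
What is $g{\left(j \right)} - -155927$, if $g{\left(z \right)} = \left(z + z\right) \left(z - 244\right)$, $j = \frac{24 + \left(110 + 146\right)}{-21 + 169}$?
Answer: $\frac{212209943}{1369} \approx 1.5501 \cdot 10^{5}$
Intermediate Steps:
$j = \frac{70}{37}$ ($j = \frac{24 + 256}{148} = 280 \cdot \frac{1}{148} = \frac{70}{37} \approx 1.8919$)
$g{\left(z \right)} = 2 z \left(-244 + z\right)$
$g{\left(j \right)} - -155927 = 2 \cdot \frac{70}{37} \left(-244 + \frac{70}{37}\right) - -155927 = 2 \cdot \frac{70}{37} \left(- \frac{8958}{37}\right) + 155927 = - \frac{1254120}{1369} + 155927 = \frac{212209943}{1369}$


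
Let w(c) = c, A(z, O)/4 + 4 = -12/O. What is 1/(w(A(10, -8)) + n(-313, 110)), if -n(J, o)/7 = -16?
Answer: 1/102 ≈ 0.0098039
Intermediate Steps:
A(z, O) = -16 - 48/O (A(z, O) = -16 + 4*(-12/O) = -16 - 48/O)
n(J, o) = 112 (n(J, o) = -7*(-16) = 112)
1/(w(A(10, -8)) + n(-313, 110)) = 1/((-16 - 48/(-8)) + 112) = 1/((-16 - 48*(-⅛)) + 112) = 1/((-16 + 6) + 112) = 1/(-10 + 112) = 1/102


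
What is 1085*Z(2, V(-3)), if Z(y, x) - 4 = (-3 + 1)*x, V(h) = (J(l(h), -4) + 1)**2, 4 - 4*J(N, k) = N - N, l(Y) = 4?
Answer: -4340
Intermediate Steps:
J(N, k) = 1 (J(N, k) = 1 - (N - N)/4 = 1 - 1/4*0 = 1 + 0 = 1)
V(h) = 4 (V(h) = (1 + 1)**2 = 2**2 = 4)
Z(y, x) = 4 - 2*x (Z(y, x) = 4 + (-3 + 1)*x = 4 - 2*x)
1085*Z(2, V(-3)) = 1085*(4 - 2*4) = 1085*(4 - 8) = 1085*(-4) = -4340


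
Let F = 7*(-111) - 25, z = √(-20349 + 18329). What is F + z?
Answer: -802 + 2*I*√505 ≈ -802.0 + 44.944*I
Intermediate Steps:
z = 2*I*√505 (z = √(-2020) = 2*I*√505 ≈ 44.944*I)
F = -802 (F = -777 - 25 = -802)
F + z = -802 + 2*I*√505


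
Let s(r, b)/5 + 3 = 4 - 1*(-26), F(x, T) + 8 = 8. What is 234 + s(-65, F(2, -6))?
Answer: 369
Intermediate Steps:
F(x, T) = 0 (F(x, T) = -8 + 8 = 0)
s(r, b) = 135 (s(r, b) = -15 + 5*(4 - 1*(-26)) = -15 + 5*(4 + 26) = -15 + 5*30 = -15 + 150 = 135)
234 + s(-65, F(2, -6)) = 234 + 135 = 369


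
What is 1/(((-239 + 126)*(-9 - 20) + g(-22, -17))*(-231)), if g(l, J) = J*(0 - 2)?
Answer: -1/764841 ≈ -1.3075e-6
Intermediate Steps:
g(l, J) = -2*J (g(l, J) = J*(-2) = -2*J)
1/(((-239 + 126)*(-9 - 20) + g(-22, -17))*(-231)) = 1/(((-239 + 126)*(-9 - 20) - 2*(-17))*(-231)) = 1/((-113*(-29) + 34)*(-231)) = 1/((3277 + 34)*(-231)) = 1/(3311*(-231)) = 1/(-764841) = -1/764841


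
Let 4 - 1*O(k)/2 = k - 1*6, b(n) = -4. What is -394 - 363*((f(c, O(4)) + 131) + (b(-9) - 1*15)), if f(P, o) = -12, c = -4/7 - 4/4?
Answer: -36694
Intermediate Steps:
O(k) = 20 - 2*k (O(k) = 8 - 2*(k - 1*6) = 8 - 2*(k - 6) = 8 - 2*(-6 + k) = 8 + (12 - 2*k) = 20 - 2*k)
c = -11/7 (c = -4*⅐ - 4*¼ = -4/7 - 1 = -11/7 ≈ -1.5714)
-394 - 363*((f(c, O(4)) + 131) + (b(-9) - 1*15)) = -394 - 363*((-12 + 131) + (-4 - 1*15)) = -394 - 363*(119 + (-4 - 15)) = -394 - 363*(119 - 19) = -394 - 363*100 = -394 - 36300 = -36694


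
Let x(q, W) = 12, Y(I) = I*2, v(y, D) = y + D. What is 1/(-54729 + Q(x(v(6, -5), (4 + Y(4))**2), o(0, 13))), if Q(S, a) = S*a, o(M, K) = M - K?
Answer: -1/54885 ≈ -1.8220e-5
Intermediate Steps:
v(y, D) = D + y
Y(I) = 2*I
1/(-54729 + Q(x(v(6, -5), (4 + Y(4))**2), o(0, 13))) = 1/(-54729 + 12*(0 - 1*13)) = 1/(-54729 + 12*(0 - 13)) = 1/(-54729 + 12*(-13)) = 1/(-54729 - 156) = 1/(-54885) = -1/54885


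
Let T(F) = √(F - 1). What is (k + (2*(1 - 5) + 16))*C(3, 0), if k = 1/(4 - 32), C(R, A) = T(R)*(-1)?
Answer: -223*√2/28 ≈ -11.263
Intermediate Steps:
T(F) = √(-1 + F)
C(R, A) = -√(-1 + R) (C(R, A) = √(-1 + R)*(-1) = -√(-1 + R))
k = -1/28 (k = 1/(-28) = -1/28 ≈ -0.035714)
(k + (2*(1 - 5) + 16))*C(3, 0) = (-1/28 + (2*(1 - 5) + 16))*(-√(-1 + 3)) = (-1/28 + (2*(-4) + 16))*(-√2) = (-1/28 + (-8 + 16))*(-√2) = (-1/28 + 8)*(-√2) = 223*(-√2)/28 = -223*√2/28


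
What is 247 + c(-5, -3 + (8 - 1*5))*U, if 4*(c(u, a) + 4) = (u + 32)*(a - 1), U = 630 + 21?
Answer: -27005/4 ≈ -6751.3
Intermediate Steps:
U = 651
c(u, a) = -4 + (-1 + a)*(32 + u)/4 (c(u, a) = -4 + ((u + 32)*(a - 1))/4 = -4 + ((32 + u)*(-1 + a))/4 = -4 + ((-1 + a)*(32 + u))/4 = -4 + (-1 + a)*(32 + u)/4)
247 + c(-5, -3 + (8 - 1*5))*U = 247 + (-12 + 8*(-3 + (8 - 1*5)) - 1/4*(-5) + (1/4)*(-3 + (8 - 1*5))*(-5))*651 = 247 + (-12 + 8*(-3 + (8 - 5)) + 5/4 + (1/4)*(-3 + (8 - 5))*(-5))*651 = 247 + (-12 + 8*(-3 + 3) + 5/4 + (1/4)*(-3 + 3)*(-5))*651 = 247 + (-12 + 8*0 + 5/4 + (1/4)*0*(-5))*651 = 247 + (-12 + 0 + 5/4 + 0)*651 = 247 - 43/4*651 = 247 - 27993/4 = -27005/4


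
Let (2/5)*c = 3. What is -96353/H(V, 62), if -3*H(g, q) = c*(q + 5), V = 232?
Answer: 192706/335 ≈ 575.24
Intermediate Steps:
c = 15/2 (c = (5/2)*3 = 15/2 ≈ 7.5000)
H(g, q) = -25/2 - 5*q/2 (H(g, q) = -5*(q + 5)/2 = -5*(5 + q)/2 = -(75/2 + 15*q/2)/3 = -25/2 - 5*q/2)
-96353/H(V, 62) = -96353/(-25/2 - 5/2*62) = -96353/(-25/2 - 155) = -96353/(-335/2) = -96353*(-2/335) = 192706/335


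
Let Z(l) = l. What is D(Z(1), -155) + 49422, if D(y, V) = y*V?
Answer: 49267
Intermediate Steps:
D(y, V) = V*y
D(Z(1), -155) + 49422 = -155*1 + 49422 = -155 + 49422 = 49267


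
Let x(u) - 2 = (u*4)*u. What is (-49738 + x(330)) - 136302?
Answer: 249562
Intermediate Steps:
x(u) = 2 + 4*u² (x(u) = 2 + (u*4)*u = 2 + (4*u)*u = 2 + 4*u²)
(-49738 + x(330)) - 136302 = (-49738 + (2 + 4*330²)) - 136302 = (-49738 + (2 + 4*108900)) - 136302 = (-49738 + (2 + 435600)) - 136302 = (-49738 + 435602) - 136302 = 385864 - 136302 = 249562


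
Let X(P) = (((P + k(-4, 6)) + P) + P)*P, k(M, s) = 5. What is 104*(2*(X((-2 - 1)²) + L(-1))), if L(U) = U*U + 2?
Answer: 60528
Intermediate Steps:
L(U) = 2 + U² (L(U) = U² + 2 = 2 + U²)
X(P) = P*(5 + 3*P) (X(P) = (((P + 5) + P) + P)*P = (((5 + P) + P) + P)*P = ((5 + 2*P) + P)*P = (5 + 3*P)*P = P*(5 + 3*P))
104*(2*(X((-2 - 1)²) + L(-1))) = 104*(2*((-2 - 1)²*(5 + 3*(-2 - 1)²) + (2 + (-1)²))) = 104*(2*((-3)²*(5 + 3*(-3)²) + (2 + 1))) = 104*(2*(9*(5 + 3*9) + 3)) = 104*(2*(9*(5 + 27) + 3)) = 104*(2*(9*32 + 3)) = 104*(2*(288 + 3)) = 104*(2*291) = 104*582 = 60528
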